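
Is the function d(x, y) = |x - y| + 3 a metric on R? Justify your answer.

No. d fails identity of indiscernibles (specifically d(x,x) = 0): d(8, 8) = |8 - 8| + 3 = 0 + 3 = 3 ≠ 0.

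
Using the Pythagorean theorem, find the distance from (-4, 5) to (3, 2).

√(Σ(x_i - y_i)²) = √((-4 - 3)² + (5 - 2)²)
= √((-7)² + 3²) = √(49 + 9) = √58 ≈ 7.6158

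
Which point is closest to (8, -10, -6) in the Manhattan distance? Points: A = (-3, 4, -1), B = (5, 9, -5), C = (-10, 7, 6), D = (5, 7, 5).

Distances: d(A) = 30, d(B) = 23, d(C) = 47, d(D) = 31. Nearest: B = (5, 9, -5) with distance 23.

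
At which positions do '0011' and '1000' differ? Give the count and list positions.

Differing positions: 1, 3, 4. Hamming distance = 3.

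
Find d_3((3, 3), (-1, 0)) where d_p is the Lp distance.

(Σ|x_i - y_i|^3)^(1/3) = (|3 - (-1)|^3 + |3 - 0|^3)^(1/3)
= (4^3 + 3^3)^(1/3) = (64 + 27)^(1/3) = (91)^(1/3) ≈ 4.4979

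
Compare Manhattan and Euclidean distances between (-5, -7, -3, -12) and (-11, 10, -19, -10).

L1 = |-5 - (-11)| + |-7 - 10| + |-3 - (-19)| + |-12 - (-10)| = 6 + 17 + 16 + 2 = 41
L2 = √(6² + 17² + 16² + 2²) = √585 ≈ 24.1868
L1 ≥ L2 always (equality iff movement is along one axis); L1 > L2 here.
Ratio L1/L2 = 41/√585 ≈ 1.6951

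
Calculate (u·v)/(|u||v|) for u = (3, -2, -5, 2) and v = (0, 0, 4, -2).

With u = (3, -2, -5, 2), v = (0, 0, 4, -2):
u·v = 3·0 + (-2)·0 + (-5)·4 + 2·(-2) = 0 + 0 + (-20) + (-4) = -24.
|u| = √(3² + (-2)² + (-5)² + 2²) = √42, |v| = √(0² + 0² + 4² + (-2)²) = √20, so |u||v| = √(42·20) = √840.
cos θ = (u·v)/(|u||v|) = -24/√840 ≈ -0.8281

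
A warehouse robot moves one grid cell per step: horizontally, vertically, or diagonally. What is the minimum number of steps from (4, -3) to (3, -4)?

max(|x_i - y_i|) = max(|4 - 3|, |-3 - (-4)|) = max(1, 1) = 1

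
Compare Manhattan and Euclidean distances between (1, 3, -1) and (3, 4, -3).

L1 = |1 - 3| + |3 - 4| + |-1 - (-3)| = 2 + 1 + 2 = 5
L2 = √(2² + 1² + 2²) = √9 = 3
L1 ≥ L2 always (equality iff movement is along one axis); L1 > L2 here.
Ratio L1/L2 = 5/3 ≈ 1.6667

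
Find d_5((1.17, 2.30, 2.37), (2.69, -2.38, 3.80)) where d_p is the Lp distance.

(Σ|x_i - y_i|^5)^(1/5) = (|1.17 - 2.69|^5 + |2.3 - (-2.38)|^5 + |2.37 - 3.8|^5)^(1/5)
= (1.52^5 + 4.68^5 + 1.43^5)^(1/5) ≈ (8.1137 + 2245.0668 + 5.9797)^(1/5) = (2259.1602)^(1/5) ≈ 4.6859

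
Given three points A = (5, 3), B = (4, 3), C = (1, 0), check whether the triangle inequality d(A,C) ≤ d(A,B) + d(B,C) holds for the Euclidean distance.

d(A,B) = √(1² + 0²) = √1 = 1, d(B,C) = √(3² + 3²) = √18 ≈ 4.2426, d(A,C) = √(4² + 3²) = √25 = 5.
d(A,C) = 5 ≤ 1 + 4.2426 = 5.2426. Triangle inequality is satisfied.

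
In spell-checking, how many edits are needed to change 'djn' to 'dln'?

Let D[i][j] be the edit distance between the first i characters of 'djn' and the first j characters of 'dln', with D[i][0] = i, D[0][j] = j, and D[i][j] = D[i-1][j-1] if the characters match, else 1 + min(D[i-1][j], D[i][j-1], D[i-1][j-1]). Filling the table (rows: prefixes of 'djn', columns: prefixes of 'dln'):
     ε  d  l  n
  ε  0  1  2  3
  d  1  0  1  2
  j  2  1  1  2
  n  3  2  2  1
The bottom-right entry gives D[3][3] = 1, so no sequence of fewer than 1 edit works. Backtracking through the table gives one optimal edit sequence (1 edit):
  djn → dln (sub j→l @2)
Edit distance = 1.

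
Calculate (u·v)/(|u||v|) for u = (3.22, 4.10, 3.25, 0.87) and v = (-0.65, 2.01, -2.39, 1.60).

With u = (3.22, 4.10, 3.25, 0.87), v = (-0.65, 2.01, -2.39, 1.60):
u·v = 3.22·(-0.65) + 4.1·2.01 + 3.25·(-2.39) + 0.87·1.6 = (-2.093) + 8.241 + (-7.7675) + 1.392 = -0.2275.
|u| = √(3.22² + 4.1² + 3.25² + 0.87²) = √(10.3684 + 16.81 + 10.5625 + 0.7569) = √38.4978, |v| = √((-0.65)² + 2.01² + (-2.39)² + 1.6²) = √(0.4225 + 4.0401 + 5.7121 + 2.56) = √12.7347.
cos θ = (u·v)/(|u||v|) = -0.2275/(√38.4978·√12.7347) ≈ -0.0103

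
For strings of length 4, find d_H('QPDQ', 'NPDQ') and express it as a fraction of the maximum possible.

Differing positions: 1. Hamming distance = 1. The maximum possible Hamming distance for length-4 strings is 4, so d_H/4 = 1/4 = 0.25.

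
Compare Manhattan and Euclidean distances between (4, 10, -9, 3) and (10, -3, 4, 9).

L1 = |4 - 10| + |10 - (-3)| + |-9 - 4| + |3 - 9| = 6 + 13 + 13 + 6 = 38
L2 = √(6² + 13² + 13² + 6²) = √410 ≈ 20.2485
L1 ≥ L2 always (equality iff movement is along one axis); L1 > L2 here.
Ratio L1/L2 = 38/√410 ≈ 1.8767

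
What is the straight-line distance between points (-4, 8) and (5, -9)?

√(Σ(x_i - y_i)²) = √((-4 - 5)² + (8 - (-9))²)
= √((-9)² + 17²) = √(81 + 289) = √370 ≈ 19.2354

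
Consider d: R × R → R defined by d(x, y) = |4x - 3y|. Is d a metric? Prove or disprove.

No. d fails symmetry: d(2, 6) = |4·2 - 3·6| = |-10| = 10, but d(6, 2) = |4·6 - 3·2| = |18| = 18. Since 10 ≠ 18, d(x,y) ≠ d(y,x) in general.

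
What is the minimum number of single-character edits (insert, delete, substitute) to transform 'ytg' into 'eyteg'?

Let D[i][j] be the edit distance between the first i characters of 'ytg' and the first j characters of 'eyteg', with D[i][0] = i, D[0][j] = j, and D[i][j] = D[i-1][j-1] if the characters match, else 1 + min(D[i-1][j], D[i][j-1], D[i-1][j-1]). Filling the table (rows: prefixes of 'ytg', columns: prefixes of 'eyteg'):
     ε  e  y  t  e  g
  ε  0  1  2  3  4  5
  y  1  1  1  2  3  4
  t  2  2  2  1  2  3
  g  3  3  3  2  2  2
The bottom-right entry gives D[3][5] = 2, so no sequence of fewer than 2 edits works. Backtracking through the table gives one optimal edit sequence (2 edits):
  ytg → eytg (ins e @1)
  eytg → eyteg (ins e @4)
Edit distance = 2.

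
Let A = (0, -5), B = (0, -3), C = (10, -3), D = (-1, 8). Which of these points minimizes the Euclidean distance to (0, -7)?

Distances: d(A) = 2, d(B) = 4, d(C) ≈ 10.7703, d(D) ≈ 15.0333. Nearest: A = (0, -5) with distance 2.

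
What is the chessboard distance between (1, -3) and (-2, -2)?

max(|x_i - y_i|) = max(|1 - (-2)|, |-3 - (-2)|) = max(3, 1) = 3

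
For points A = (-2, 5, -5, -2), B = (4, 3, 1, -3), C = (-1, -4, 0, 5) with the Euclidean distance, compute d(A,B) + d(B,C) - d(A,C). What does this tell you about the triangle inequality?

d(A,B) = √(6² + 2² + 6² + 1²) = √77 ≈ 8.775, d(B,C) = √(5² + 7² + 1² + 8²) = √139 ≈ 11.7898, d(A,C) = √(1² + 9² + 5² + 7²) = √156 ≈ 12.49.
d(A,B) + d(B,C) - d(A,C) = 8.775 + 11.7898 - 12.49 = 20.5648 - 12.49 = 8.0748 (to 4 decimal places). This is ≥ 0, so the triangle inequality holds for these points.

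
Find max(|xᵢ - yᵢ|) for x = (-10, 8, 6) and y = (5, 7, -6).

max(|x_i - y_i|) = max(|-10 - 5|, |8 - 7|, |6 - (-6)|) = max(15, 1, 12) = 15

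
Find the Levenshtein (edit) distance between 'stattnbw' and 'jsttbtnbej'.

Let D[i][j] be the edit distance between the first i characters of 'stattnbw' and the first j characters of 'jsttbtnbej', with D[i][0] = i, D[0][j] = j, and D[i][j] = D[i-1][j-1] if the characters match, else 1 + min(D[i-1][j], D[i][j-1], D[i-1][j-1]). Filling the table (rows: prefixes of 'stattnbw', columns: prefixes of 'jsttbtnbej'):
     ε  j  s  t  t  b  t  n  b  e  j
  ε  0  1  2  3  4  5  6  7  8  9 10
  s  1  1  1  2  3  4  5  6  7  8  9
  t  2  2  2  1  2  3  4  5  6  7  8
  a  3  3  3  2  2  3  4  5  6  7  8
  t  4  4  4  3  2  3  3  4  5  6  7
  t  5  5  5  4  3  3  3  4  5  6  7
  n  6  6  6  5  4  4  4  3  4  5  6
  b  7  7  7  6  5  4  5  4  3  4  5
  w  8  8  8  7  6  5  5  5  4  4  5
The bottom-right entry gives D[8][10] = 5, so no sequence of fewer than 5 edits works. Backtracking through the table gives one optimal edit sequence (5 edits):
  stattnbw → jstattnbw (ins j @1)
  jstattnbw → jsttttnbw (sub a→t @4)
  jsttttnbw → jsttbtnbw (sub t→b @5)
  jsttbtnbw → jsttbtnbew (ins e @9)
  jsttbtnbew → jsttbtnbej (sub w→j @10)
Edit distance = 5.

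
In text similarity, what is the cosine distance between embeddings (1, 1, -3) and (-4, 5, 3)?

With u = (1, 1, -3), v = (-4, 5, 3):
u·v = 1·(-4) + 1·5 + (-3)·3 = (-4) + 5 + (-9) = -8.
|u| = √(1² + 1² + (-3)²) = √11, |v| = √((-4)² + 5² + 3²) = √50, so |u||v| = √(11·50) = √550.
cos θ = (u·v)/(|u||v|) = -8/√550 ≈ -0.3411
Cosine distance = 1 - cos θ ≈ 1 - (-0.3411) = 1.3411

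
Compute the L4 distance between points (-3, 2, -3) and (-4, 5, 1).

(Σ|x_i - y_i|^4)^(1/4) = (|-3 - (-4)|^4 + |2 - 5|^4 + |-3 - 1|^4)^(1/4)
= (1^4 + 3^4 + 4^4)^(1/4) = (1 + 81 + 256)^(1/4) = (338)^(1/4) ≈ 4.2877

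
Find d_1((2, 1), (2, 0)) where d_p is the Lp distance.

Σ|x_i - y_i| = |2 - 2| + |1 - 0| = 0 + 1 = 1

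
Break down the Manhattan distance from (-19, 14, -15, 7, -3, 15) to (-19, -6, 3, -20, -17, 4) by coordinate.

Σ|x_i - y_i| = |-19 - (-19)| + |14 - (-6)| + |-15 - 3| + |7 - (-20)| + |-3 - (-17)| + |15 - 4| = 0 + 20 + 18 + 27 + 14 + 11 = 90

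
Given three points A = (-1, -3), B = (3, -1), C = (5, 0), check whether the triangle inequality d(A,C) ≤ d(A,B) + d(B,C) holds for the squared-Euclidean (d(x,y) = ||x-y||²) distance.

d(A,B) = 4² + 2² = 20, d(B,C) = 2² + 1² = 5, d(A,C) = 6² + 3² = 45.
d(A,C) = 45 > 20 + 5 = 25. Triangle inequality is VIOLATED. (Squared-Euclidean is not a metric — this is a counterexample.)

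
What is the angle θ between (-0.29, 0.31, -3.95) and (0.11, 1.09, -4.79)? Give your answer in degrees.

With u = (-0.29, 0.31, -3.95), v = (0.11, 1.09, -4.79):
u·v = (-0.29)·0.11 + 0.31·1.09 + (-3.95)·(-4.79) = (-0.0319) + 0.3379 + 18.9205 = 19.2265.
|u| = √((-0.29)² + 0.31² + (-3.95)²) = √(0.0841 + 0.0961 + 15.6025) = √15.7827, |v| = √(0.11² + 1.09² + (-4.79)²) = √(0.0121 + 1.1881 + 22.9441) = √24.1443.
cos θ = (u·v)/(|u||v|) = 19.2265/(√15.7827·√24.1443) ≈ 0.984923
θ = arccos(0.984923) ≈ 9.96°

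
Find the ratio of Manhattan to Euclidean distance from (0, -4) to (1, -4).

L1 = |0 - 1| + |-4 - (-4)| = 1 + 0 = 1
L2 = √(1² + 0²) = √1 = 1
L1 ≥ L2 always (equality iff movement is along one axis); L1 = L2 here (movement is along a single axis).
Ratio L1/L2 = 1/1 = 1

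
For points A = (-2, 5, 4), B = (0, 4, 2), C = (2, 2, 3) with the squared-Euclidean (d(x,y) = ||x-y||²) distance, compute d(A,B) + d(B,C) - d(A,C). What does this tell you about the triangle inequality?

d(A,B) = 2² + 1² + 2² = 9, d(B,C) = 2² + 2² + 1² = 9, d(A,C) = 4² + 3² + 1² = 26.
d(A,B) + d(B,C) - d(A,C) = 9 + 9 - 26 = 18 - 26 = -8. This is < 0, so the triangle inequality FAILS for these points (squared-Euclidean is not a metric).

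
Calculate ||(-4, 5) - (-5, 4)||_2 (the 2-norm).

(Σ|x_i - y_i|^2)^(1/2) = (|-4 - (-5)|^2 + |5 - 4|^2)^(1/2)
= (1^2 + 1^2)^(1/2) = (1 + 1)^(1/2) = (2)^(1/2) ≈ 1.4142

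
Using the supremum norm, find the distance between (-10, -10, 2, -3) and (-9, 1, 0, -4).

max(|x_i - y_i|) = max(|-10 - (-9)|, |-10 - 1|, |2 - 0|, |-3 - (-4)|) = max(1, 11, 2, 1) = 11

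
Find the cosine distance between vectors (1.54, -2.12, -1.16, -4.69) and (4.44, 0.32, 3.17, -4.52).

With u = (1.54, -2.12, -1.16, -4.69), v = (4.44, 0.32, 3.17, -4.52):
u·v = 1.54·4.44 + (-2.12)·0.32 + (-1.16)·3.17 + (-4.69)·(-4.52) = 6.8376 + (-0.6784) + (-3.6772) + 21.1988 = 23.6808.
|u| = √(1.54² + (-2.12)² + (-1.16)² + (-4.69)²) = √(2.3716 + 4.4944 + 1.3456 + 21.9961) = √30.2077, |v| = √(4.44² + 0.32² + 3.17² + (-4.52)²) = √(19.7136 + 0.1024 + 10.0489 + 20.4304) = √50.2953.
cos θ = (u·v)/(|u||v|) = 23.6808/(√30.2077·√50.2953) ≈ 0.6075
Cosine distance = 1 - cos θ ≈ 1 - 0.6075 = 0.3925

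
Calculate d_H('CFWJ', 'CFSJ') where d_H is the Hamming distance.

Differing positions: 3. Hamming distance = 1.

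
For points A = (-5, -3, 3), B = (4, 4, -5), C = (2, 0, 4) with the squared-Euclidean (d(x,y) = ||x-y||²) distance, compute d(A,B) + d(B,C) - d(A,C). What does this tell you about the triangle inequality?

d(A,B) = 9² + 7² + 8² = 194, d(B,C) = 2² + 4² + 9² = 101, d(A,C) = 7² + 3² + 1² = 59.
d(A,B) + d(B,C) - d(A,C) = 194 + 101 - 59 = 295 - 59 = 236. This is ≥ 0, so the triangle inequality holds for these points.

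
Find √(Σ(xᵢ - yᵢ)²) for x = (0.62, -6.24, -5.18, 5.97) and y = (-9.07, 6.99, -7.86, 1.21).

√(Σ(x_i - y_i)²) = √((0.62 - (-9.07))² + (-6.24 - 6.99)² + (-5.18 - (-7.86))² + (5.97 - 1.21)²)
= √(9.69² + (-13.23)² + 2.68² + 4.76²) = √(93.8961 + 175.0329 + 7.1824 + 22.6576) = √298.769 ≈ 17.2849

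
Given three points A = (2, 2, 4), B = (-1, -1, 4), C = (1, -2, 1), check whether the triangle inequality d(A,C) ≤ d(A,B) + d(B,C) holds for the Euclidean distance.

d(A,B) = √(3² + 3² + 0²) = √18 ≈ 4.2426, d(B,C) = √(2² + 1² + 3²) = √14 ≈ 3.7417, d(A,C) = √(1² + 4² + 3²) = √26 ≈ 5.099.
d(A,C) ≈ 5.099 ≤ 4.2426 + 3.7417 = 7.9843. Triangle inequality is satisfied.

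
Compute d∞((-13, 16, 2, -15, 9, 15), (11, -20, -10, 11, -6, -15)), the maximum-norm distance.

max(|x_i - y_i|) = max(|-13 - 11|, |16 - (-20)|, |2 - (-10)|, |-15 - 11|, |9 - (-6)|, |15 - (-15)|) = max(24, 36, 12, 26, 15, 30) = 36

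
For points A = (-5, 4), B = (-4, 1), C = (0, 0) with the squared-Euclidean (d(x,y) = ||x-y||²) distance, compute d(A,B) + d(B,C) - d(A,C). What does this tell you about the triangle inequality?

d(A,B) = 1² + 3² = 10, d(B,C) = 4² + 1² = 17, d(A,C) = 5² + 4² = 41.
d(A,B) + d(B,C) - d(A,C) = 10 + 17 - 41 = 27 - 41 = -14. This is < 0, so the triangle inequality FAILS for these points (squared-Euclidean is not a metric).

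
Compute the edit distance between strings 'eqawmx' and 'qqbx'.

Let D[i][j] be the edit distance between the first i characters of 'eqawmx' and the first j characters of 'qqbx', with D[i][0] = i, D[0][j] = j, and D[i][j] = D[i-1][j-1] if the characters match, else 1 + min(D[i-1][j], D[i][j-1], D[i-1][j-1]). Filling the table (rows: prefixes of 'eqawmx', columns: prefixes of 'qqbx'):
     ε  q  q  b  x
  ε  0  1  2  3  4
  e  1  1  2  3  4
  q  2  1  1  2  3
  a  3  2  2  2  3
  w  4  3  3  3  3
  m  5  4  4  4  4
  x  6  5  5  5  4
The bottom-right entry gives D[6][4] = 4, so no sequence of fewer than 4 edits works. Backtracking through the table gives one optimal edit sequence (4 edits):
  eqawmx → qawmx (del e @1)
  qawmx → qwmx (del a @2)
  qwmx → qqmx (sub w→q @2)
  qqmx → qqbx (sub m→b @3)
Edit distance = 4.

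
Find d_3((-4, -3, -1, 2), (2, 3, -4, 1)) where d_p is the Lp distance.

(Σ|x_i - y_i|^3)^(1/3) = (|-4 - 2|^3 + |-3 - 3|^3 + |-1 - (-4)|^3 + |2 - 1|^3)^(1/3)
= (6^3 + 6^3 + 3^3 + 1^3)^(1/3) = (216 + 216 + 27 + 1)^(1/3) = (460)^(1/3) ≈ 7.7194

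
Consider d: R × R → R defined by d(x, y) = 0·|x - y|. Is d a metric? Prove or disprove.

No. With c = 0, d(x,y) = 0 for all x, y. This fails identity of indiscernibles: d(1, 4) = 0 but 1 ≠ 4.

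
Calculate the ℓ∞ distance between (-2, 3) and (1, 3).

max(|x_i - y_i|) = max(|-2 - 1|, |3 - 3|) = max(3, 0) = 3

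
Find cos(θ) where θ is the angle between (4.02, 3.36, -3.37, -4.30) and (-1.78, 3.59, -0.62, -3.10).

With u = (4.02, 3.36, -3.37, -4.30), v = (-1.78, 3.59, -0.62, -3.10):
u·v = 4.02·(-1.78) + 3.36·3.59 + (-3.37)·(-0.62) + (-4.3)·(-3.1) = (-7.1556) + 12.0624 + 2.0894 + 13.33 = 20.3262.
|u| = √(4.02² + 3.36² + (-3.37)² + (-4.3)²) = √(16.1604 + 11.2896 + 11.3569 + 18.49) = √57.2969, |v| = √((-1.78)² + 3.59² + (-0.62)² + (-3.1)²) = √(3.1684 + 12.8881 + 0.3844 + 9.61) = √26.0509.
cos θ = (u·v)/(|u||v|) = 20.3262/(√57.2969·√26.0509) ≈ 0.5261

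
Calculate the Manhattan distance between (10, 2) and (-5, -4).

Σ|x_i - y_i| = |10 - (-5)| + |2 - (-4)| = 15 + 6 = 21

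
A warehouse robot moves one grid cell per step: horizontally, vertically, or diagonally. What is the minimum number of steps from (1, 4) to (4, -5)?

max(|x_i - y_i|) = max(|1 - 4|, |4 - (-5)|) = max(3, 9) = 9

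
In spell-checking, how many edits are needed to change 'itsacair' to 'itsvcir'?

Let D[i][j] be the edit distance between the first i characters of 'itsacair' and the first j characters of 'itsvcir', with D[i][0] = i, D[0][j] = j, and D[i][j] = D[i-1][j-1] if the characters match, else 1 + min(D[i-1][j], D[i][j-1], D[i-1][j-1]). Filling the table (rows: prefixes of 'itsacair', columns: prefixes of 'itsvcir'):
     ε  i  t  s  v  c  i  r
  ε  0  1  2  3  4  5  6  7
  i  1  0  1  2  3  4  5  6
  t  2  1  0  1  2  3  4  5
  s  3  2  1  0  1  2  3  4
  a  4  3  2  1  1  2  3  4
  c  5  4  3  2  2  1  2  3
  a  6  5  4  3  3  2  2  3
  i  7  6  5  4  4  3  2  3
  r  8  7  6  5  5  4  3  2
The bottom-right entry gives D[8][7] = 2, so no sequence of fewer than 2 edits works. Backtracking through the table gives one optimal edit sequence (2 edits):
  itsacair → itsvcair (sub a→v @4)
  itsvcair → itsvcir (del a @6)
Edit distance = 2.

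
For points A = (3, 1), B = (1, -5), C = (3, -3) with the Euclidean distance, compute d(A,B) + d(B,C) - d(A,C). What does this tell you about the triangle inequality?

d(A,B) = √(2² + 6²) = √40 ≈ 6.3246, d(B,C) = √(2² + 2²) = √8 ≈ 2.8284, d(A,C) = √(0² + 4²) = √16 = 4.
d(A,B) + d(B,C) - d(A,C) = 6.3246 + 2.8284 - 4 = 9.153 - 4 = 5.153 (to 4 decimal places). This is ≥ 0, so the triangle inequality holds for these points.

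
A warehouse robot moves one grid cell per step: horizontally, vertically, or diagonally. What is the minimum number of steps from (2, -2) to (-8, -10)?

max(|x_i - y_i|) = max(|2 - (-8)|, |-2 - (-10)|) = max(10, 8) = 10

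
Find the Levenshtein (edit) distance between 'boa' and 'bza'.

Let D[i][j] be the edit distance between the first i characters of 'boa' and the first j characters of 'bza', with D[i][0] = i, D[0][j] = j, and D[i][j] = D[i-1][j-1] if the characters match, else 1 + min(D[i-1][j], D[i][j-1], D[i-1][j-1]). Filling the table (rows: prefixes of 'boa', columns: prefixes of 'bza'):
     ε  b  z  a
  ε  0  1  2  3
  b  1  0  1  2
  o  2  1  1  2
  a  3  2  2  1
The bottom-right entry gives D[3][3] = 1, so no sequence of fewer than 1 edit works. Backtracking through the table gives one optimal edit sequence (1 edit):
  boa → bza (sub o→z @2)
Edit distance = 1.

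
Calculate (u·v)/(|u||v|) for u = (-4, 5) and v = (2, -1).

With u = (-4, 5), v = (2, -1):
u·v = (-4)·2 + 5·(-1) = (-8) + (-5) = -13.
|u| = √((-4)² + 5²) = √41, |v| = √(2² + (-1)²) = √5, so |u||v| = √(41·5) = √205.
cos θ = (u·v)/(|u||v|) = -13/√205 ≈ -0.908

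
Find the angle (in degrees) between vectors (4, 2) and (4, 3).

With u = (4, 2), v = (4, 3):
u·v = 4·4 + 2·3 = 16 + 6 = 22.
|u| = √(4² + 2²) = √20, |v| = √(4² + 3²) = √25, so |u||v| = √(20·25) = √500.
cos θ = (u·v)/(|u||v|) = 22/√500 ≈ 0.98387
θ = arccos(0.98387) ≈ 10.3°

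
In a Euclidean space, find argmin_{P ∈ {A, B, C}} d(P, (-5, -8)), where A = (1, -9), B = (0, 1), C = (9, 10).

Distances: d(A) ≈ 6.0828, d(B) ≈ 10.2956, d(C) ≈ 22.8035. Nearest: A = (1, -9) with distance 6.0828.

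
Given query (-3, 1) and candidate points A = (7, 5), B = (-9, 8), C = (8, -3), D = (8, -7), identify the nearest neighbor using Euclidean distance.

Distances: d(A) ≈ 10.7703, d(B) ≈ 9.2195, d(C) ≈ 11.7047, d(D) ≈ 13.6015. Nearest: B = (-9, 8) with distance 9.2195.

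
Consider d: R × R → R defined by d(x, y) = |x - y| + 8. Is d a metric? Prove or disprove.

No. d fails identity of indiscernibles (specifically d(x,x) = 0): d(-3, -3) = |-3 - (-3)| + 8 = 0 + 8 = 8 ≠ 0.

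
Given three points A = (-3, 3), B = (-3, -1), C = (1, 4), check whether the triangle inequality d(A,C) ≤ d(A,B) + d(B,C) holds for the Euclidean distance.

d(A,B) = √(0² + 4²) = √16 = 4, d(B,C) = √(4² + 5²) = √41 ≈ 6.4031, d(A,C) = √(4² + 1²) = √17 ≈ 4.1231.
d(A,C) ≈ 4.1231 ≤ 4 + 6.4031 = 10.4031. Triangle inequality is satisfied.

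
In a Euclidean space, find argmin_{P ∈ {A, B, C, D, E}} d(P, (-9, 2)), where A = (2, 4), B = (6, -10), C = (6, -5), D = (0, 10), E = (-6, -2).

Distances: d(A) ≈ 11.1803, d(B) ≈ 19.2094, d(C) ≈ 16.5529, d(D) ≈ 12.0416, d(E) = 5. Nearest: E = (-6, -2) with distance 5.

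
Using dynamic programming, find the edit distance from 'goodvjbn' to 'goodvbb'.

Let D[i][j] be the edit distance between the first i characters of 'goodvjbn' and the first j characters of 'goodvbb', with D[i][0] = i, D[0][j] = j, and D[i][j] = D[i-1][j-1] if the characters match, else 1 + min(D[i-1][j], D[i][j-1], D[i-1][j-1]). Filling the table (rows: prefixes of 'goodvjbn', columns: prefixes of 'goodvbb'):
     ε  g  o  o  d  v  b  b
  ε  0  1  2  3  4  5  6  7
  g  1  0  1  2  3  4  5  6
  o  2  1  0  1  2  3  4  5
  o  3  2  1  0  1  2  3  4
  d  4  3  2  1  0  1  2  3
  v  5  4  3  2  1  0  1  2
  j  6  5  4  3  2  1  1  2
  b  7  6  5  4  3  2  1  1
  n  8  7  6  5  4  3  2  2
The bottom-right entry gives D[8][7] = 2, so no sequence of fewer than 2 edits works. Backtracking through the table gives one optimal edit sequence (2 edits):
  goodvjbn → goodvbn (del j @6)
  goodvbn → goodvbb (sub n→b @7)
Edit distance = 2.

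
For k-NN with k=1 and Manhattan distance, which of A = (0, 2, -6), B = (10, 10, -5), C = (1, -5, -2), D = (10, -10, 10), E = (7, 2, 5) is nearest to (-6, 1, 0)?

Distances: d(A) = 13, d(B) = 30, d(C) = 15, d(D) = 37, d(E) = 19. Nearest: A = (0, 2, -6) with distance 13.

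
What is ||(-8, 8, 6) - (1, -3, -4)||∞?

max(|x_i - y_i|) = max(|-8 - 1|, |8 - (-3)|, |6 - (-4)|) = max(9, 11, 10) = 11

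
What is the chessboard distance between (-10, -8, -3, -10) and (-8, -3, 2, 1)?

max(|x_i - y_i|) = max(|-10 - (-8)|, |-8 - (-3)|, |-3 - 2|, |-10 - 1|) = max(2, 5, 5, 11) = 11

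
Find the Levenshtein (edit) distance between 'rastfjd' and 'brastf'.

Let D[i][j] be the edit distance between the first i characters of 'rastfjd' and the first j characters of 'brastf', with D[i][0] = i, D[0][j] = j, and D[i][j] = D[i-1][j-1] if the characters match, else 1 + min(D[i-1][j], D[i][j-1], D[i-1][j-1]). Filling the table (rows: prefixes of 'rastfjd', columns: prefixes of 'brastf'):
     ε  b  r  a  s  t  f
  ε  0  1  2  3  4  5  6
  r  1  1  1  2  3  4  5
  a  2  2  2  1  2  3  4
  s  3  3  3  2  1  2  3
  t  4  4  4  3  2  1  2
  f  5  5  5  4  3  2  1
  j  6  6  6  5  4  3  2
  d  7  7  7  6  5  4  3
The bottom-right entry gives D[7][6] = 3, so no sequence of fewer than 3 edits works. Backtracking through the table gives one optimal edit sequence (3 edits):
  rastfjd → brastfjd (ins b @1)
  brastfjd → brastfd (del j @7)
  brastfd → brastf (del d @7)
Edit distance = 3.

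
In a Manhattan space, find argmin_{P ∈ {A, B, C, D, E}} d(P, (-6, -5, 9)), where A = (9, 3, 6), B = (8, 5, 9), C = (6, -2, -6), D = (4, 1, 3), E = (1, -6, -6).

Distances: d(A) = 26, d(B) = 24, d(C) = 30, d(D) = 22, d(E) = 23. Nearest: D = (4, 1, 3) with distance 22.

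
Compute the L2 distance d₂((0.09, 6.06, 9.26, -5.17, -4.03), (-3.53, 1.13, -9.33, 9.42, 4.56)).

√(Σ(x_i - y_i)²) = √((0.09 - (-3.53))² + (6.06 - 1.13)² + (9.26 - (-9.33))² + (-5.17 - 9.42)² + (-4.03 - 4.56)²)
= √(3.62² + 4.93² + 18.59² + (-14.59)² + (-8.59)²) = √(13.1044 + 24.3049 + 345.5881 + 212.8681 + 73.7881) = √669.6536 ≈ 25.8777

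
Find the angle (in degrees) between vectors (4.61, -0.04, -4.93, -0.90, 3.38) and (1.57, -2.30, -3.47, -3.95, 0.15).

With u = (4.61, -0.04, -4.93, -0.90, 3.38), v = (1.57, -2.30, -3.47, -3.95, 0.15):
u·v = 4.61·1.57 + (-0.04)·(-2.3) + (-4.93)·(-3.47) + (-0.9)·(-3.95) + 3.38·0.15 = 7.2377 + 0.092 + 17.1071 + 3.555 + 0.507 = 28.4988.
|u| = √(4.61² + (-0.04)² + (-4.93)² + (-0.9)² + 3.38²) = √(21.2521 + 0.0016 + 24.3049 + 0.81 + 11.4244) = √57.793, |v| = √(1.57² + (-2.3)² + (-3.47)² + (-3.95)² + 0.15²) = √(2.4649 + 5.29 + 12.0409 + 15.6025 + 0.0225) = √35.4208.
cos θ = (u·v)/(|u||v|) = 28.4988/(√57.793·√35.4208) ≈ 0.629883
θ = arccos(0.629883) ≈ 50.96°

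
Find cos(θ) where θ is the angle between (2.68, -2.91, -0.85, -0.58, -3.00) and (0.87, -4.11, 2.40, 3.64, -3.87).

With u = (2.68, -2.91, -0.85, -0.58, -3.00), v = (0.87, -4.11, 2.40, 3.64, -3.87):
u·v = 2.68·0.87 + (-2.91)·(-4.11) + (-0.85)·2.4 + (-0.58)·3.64 + (-3)·(-3.87) = 2.3316 + 11.9601 + (-2.04) + (-2.1112) + 11.61 = 21.7505.
|u| = √(2.68² + (-2.91)² + (-0.85)² + (-0.58)² + (-3)²) = √(7.1824 + 8.4681 + 0.7225 + 0.3364 + 9) = √25.7094, |v| = √(0.87² + (-4.11)² + 2.4² + 3.64² + (-3.87)²) = √(0.7569 + 16.8921 + 5.76 + 13.2496 + 14.9769) = √51.6355.
cos θ = (u·v)/(|u||v|) = 21.7505/(√25.7094·√51.6355) ≈ 0.597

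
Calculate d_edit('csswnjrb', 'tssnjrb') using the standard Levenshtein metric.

Let D[i][j] be the edit distance between the first i characters of 'csswnjrb' and the first j characters of 'tssnjrb', with D[i][0] = i, D[0][j] = j, and D[i][j] = D[i-1][j-1] if the characters match, else 1 + min(D[i-1][j], D[i][j-1], D[i-1][j-1]). Filling the table (rows: prefixes of 'csswnjrb', columns: prefixes of 'tssnjrb'):
     ε  t  s  s  n  j  r  b
  ε  0  1  2  3  4  5  6  7
  c  1  1  2  3  4  5  6  7
  s  2  2  1  2  3  4  5  6
  s  3  3  2  1  2  3  4  5
  w  4  4  3  2  2  3  4  5
  n  5  5  4  3  2  3  4  5
  j  6  6  5  4  3  2  3  4
  r  7  7  6  5  4  3  2  3
  b  8  8  7  6  5  4  3  2
The bottom-right entry gives D[8][7] = 2, so no sequence of fewer than 2 edits works. Backtracking through the table gives one optimal edit sequence (2 edits):
  csswnjrb → tsswnjrb (sub c→t @1)
  tsswnjrb → tssnjrb (del w @4)
Edit distance = 2.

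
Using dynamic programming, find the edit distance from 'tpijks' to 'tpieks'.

Let D[i][j] be the edit distance between the first i characters of 'tpijks' and the first j characters of 'tpieks', with D[i][0] = i, D[0][j] = j, and D[i][j] = D[i-1][j-1] if the characters match, else 1 + min(D[i-1][j], D[i][j-1], D[i-1][j-1]). Filling the table (rows: prefixes of 'tpijks', columns: prefixes of 'tpieks'):
     ε  t  p  i  e  k  s
  ε  0  1  2  3  4  5  6
  t  1  0  1  2  3  4  5
  p  2  1  0  1  2  3  4
  i  3  2  1  0  1  2  3
  j  4  3  2  1  1  2  3
  k  5  4  3  2  2  1  2
  s  6  5  4  3  3  2  1
The bottom-right entry gives D[6][6] = 1, so no sequence of fewer than 1 edit works. Backtracking through the table gives one optimal edit sequence (1 edit):
  tpijks → tpieks (sub j→e @4)
Edit distance = 1.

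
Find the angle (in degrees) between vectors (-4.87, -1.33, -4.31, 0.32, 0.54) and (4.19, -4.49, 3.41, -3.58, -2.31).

With u = (-4.87, -1.33, -4.31, 0.32, 0.54), v = (4.19, -4.49, 3.41, -3.58, -2.31):
u·v = (-4.87)·4.19 + (-1.33)·(-4.49) + (-4.31)·3.41 + 0.32·(-3.58) + 0.54·(-2.31) = (-20.4053) + 5.9717 + (-14.6971) + (-1.1456) + (-1.2474) = -31.5237.
|u| = √((-4.87)² + (-1.33)² + (-4.31)² + 0.32² + 0.54²) = √(23.7169 + 1.7689 + 18.5761 + 0.1024 + 0.2916) = √44.4559, |v| = √(4.19² + (-4.49)² + 3.41² + (-3.58)² + (-2.31)²) = √(17.5561 + 20.1601 + 11.6281 + 12.8164 + 5.3361) = √67.4968.
cos θ = (u·v)/(|u||v|) = -31.5237/(√44.4559·√67.4968) ≈ -0.575481
θ = arccos(-0.575481) ≈ 125.13°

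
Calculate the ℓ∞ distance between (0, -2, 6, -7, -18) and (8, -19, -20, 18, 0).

max(|x_i - y_i|) = max(|0 - 8|, |-2 - (-19)|, |6 - (-20)|, |-7 - 18|, |-18 - 0|) = max(8, 17, 26, 25, 18) = 26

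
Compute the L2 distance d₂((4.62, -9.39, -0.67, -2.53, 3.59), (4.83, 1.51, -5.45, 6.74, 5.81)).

√(Σ(x_i - y_i)²) = √((4.62 - 4.83)² + (-9.39 - 1.51)² + (-0.67 - (-5.45))² + (-2.53 - 6.74)² + (3.59 - 5.81)²)
= √((-0.21)² + (-10.9)² + 4.78² + (-9.27)² + (-2.22)²) = √(0.0441 + 118.81 + 22.8484 + 85.9329 + 4.9284) = √232.5638 ≈ 15.25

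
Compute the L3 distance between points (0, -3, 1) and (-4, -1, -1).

(Σ|x_i - y_i|^3)^(1/3) = (|0 - (-4)|^3 + |-3 - (-1)|^3 + |1 - (-1)|^3)^(1/3)
= (4^3 + 2^3 + 2^3)^(1/3) = (64 + 8 + 8)^(1/3) = (80)^(1/3) ≈ 4.3089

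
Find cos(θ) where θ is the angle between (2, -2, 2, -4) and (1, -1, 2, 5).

With u = (2, -2, 2, -4), v = (1, -1, 2, 5):
u·v = 2·1 + (-2)·(-1) + 2·2 + (-4)·5 = 2 + 2 + 4 + (-20) = -12.
|u| = √(2² + (-2)² + 2² + (-4)²) = √28, |v| = √(1² + (-1)² + 2² + 5²) = √31, so |u||v| = √(28·31) = √868.
cos θ = (u·v)/(|u||v|) = -12/√868 ≈ -0.4073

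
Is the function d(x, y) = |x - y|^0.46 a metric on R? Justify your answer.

Yes. With 0 < p = 0.46 ≤ 1, d(x,y) = |x-y|^0.46 is a metric on R. Non-negativity and symmetry are immediate; |x-y|^0.46 = 0 ⟺ |x-y| = 0 ⟺ x = y. For the triangle inequality, the function t ↦ t^0.46 is subadditive on [0,∞) when p ≤ 1, so |x-z|^0.46 ≤ (|x-y| + |y-z|)^0.46 ≤ |x-y|^0.46 + |y-z|^0.46.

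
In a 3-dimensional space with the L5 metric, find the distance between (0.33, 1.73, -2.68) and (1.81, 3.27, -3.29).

(Σ|x_i - y_i|^5)^(1/5) = (|0.33 - 1.81|^5 + |1.73 - 3.27|^5 + |-2.68 - (-3.29)|^5)^(1/5)
= (1.48^5 + 1.54^5 + 0.61^5)^(1/5) ≈ (7.1008 + 8.6617 + 0.0845)^(1/5) = (15.847)^(1/5) ≈ 1.7378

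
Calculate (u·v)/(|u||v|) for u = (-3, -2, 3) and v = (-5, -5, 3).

With u = (-3, -2, 3), v = (-5, -5, 3):
u·v = (-3)·(-5) + (-2)·(-5) + 3·3 = 15 + 10 + 9 = 34.
|u| = √((-3)² + (-2)² + 3²) = √22, |v| = √((-5)² + (-5)² + 3²) = √59, so |u||v| = √(22·59) = √1298.
cos θ = (u·v)/(|u||v|) = 34/√1298 ≈ 0.9437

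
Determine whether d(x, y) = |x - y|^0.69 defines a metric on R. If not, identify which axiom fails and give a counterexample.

Yes. With 0 < p = 0.69 ≤ 1, d(x,y) = |x-y|^0.69 is a metric on R. Non-negativity and symmetry are immediate; |x-y|^0.69 = 0 ⟺ |x-y| = 0 ⟺ x = y. For the triangle inequality, the function t ↦ t^0.69 is subadditive on [0,∞) when p ≤ 1, so |x-z|^0.69 ≤ (|x-y| + |y-z|)^0.69 ≤ |x-y|^0.69 + |y-z|^0.69.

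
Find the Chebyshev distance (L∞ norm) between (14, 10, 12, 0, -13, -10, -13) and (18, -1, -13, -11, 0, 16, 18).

max(|x_i - y_i|) = max(|14 - 18|, |10 - (-1)|, |12 - (-13)|, |0 - (-11)|, |-13 - 0|, |-10 - 16|, |-13 - 18|) = max(4, 11, 25, 11, 13, 26, 31) = 31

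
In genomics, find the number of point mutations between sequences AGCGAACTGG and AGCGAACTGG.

Differing positions: none. Hamming distance = 0.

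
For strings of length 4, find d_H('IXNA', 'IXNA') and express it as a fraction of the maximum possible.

Differing positions: none. Hamming distance = 0. The maximum possible Hamming distance for length-4 strings is 4, so d_H/4 = 0/4 = 0.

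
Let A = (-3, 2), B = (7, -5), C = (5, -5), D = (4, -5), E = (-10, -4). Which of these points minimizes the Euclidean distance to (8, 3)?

Distances: d(A) ≈ 11.0454, d(B) ≈ 8.0623, d(C) ≈ 8.544, d(D) ≈ 8.9443, d(E) ≈ 19.3132. Nearest: B = (7, -5) with distance 8.0623.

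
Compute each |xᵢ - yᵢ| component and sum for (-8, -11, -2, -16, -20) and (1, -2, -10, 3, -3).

Σ|x_i - y_i| = |-8 - 1| + |-11 - (-2)| + |-2 - (-10)| + |-16 - 3| + |-20 - (-3)| = 9 + 9 + 8 + 19 + 17 = 62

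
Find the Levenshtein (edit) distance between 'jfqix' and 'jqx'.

Let D[i][j] be the edit distance between the first i characters of 'jfqix' and the first j characters of 'jqx', with D[i][0] = i, D[0][j] = j, and D[i][j] = D[i-1][j-1] if the characters match, else 1 + min(D[i-1][j], D[i][j-1], D[i-1][j-1]). Filling the table (rows: prefixes of 'jfqix', columns: prefixes of 'jqx'):
     ε  j  q  x
  ε  0  1  2  3
  j  1  0  1  2
  f  2  1  1  2
  q  3  2  1  2
  i  4  3  2  2
  x  5  4  3  2
The bottom-right entry gives D[5][3] = 2, so no sequence of fewer than 2 edits works. Backtracking through the table gives one optimal edit sequence (2 edits):
  jfqix → jqix (del f @2)
  jqix → jqx (del i @3)
Edit distance = 2.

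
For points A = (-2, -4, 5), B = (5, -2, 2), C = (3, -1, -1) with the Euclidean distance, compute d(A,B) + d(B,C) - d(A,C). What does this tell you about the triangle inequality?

d(A,B) = √(7² + 2² + 3²) = √62 ≈ 7.874, d(B,C) = √(2² + 1² + 3²) = √14 ≈ 3.7417, d(A,C) = √(5² + 3² + 6²) = √70 ≈ 8.3666.
d(A,B) + d(B,C) - d(A,C) = 7.874 + 3.7417 - 8.3666 = 11.6157 - 8.3666 = 3.2491 (to 4 decimal places). This is ≥ 0, so the triangle inequality holds for these points.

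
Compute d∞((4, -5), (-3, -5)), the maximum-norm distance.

max(|x_i - y_i|) = max(|4 - (-3)|, |-5 - (-5)|) = max(7, 0) = 7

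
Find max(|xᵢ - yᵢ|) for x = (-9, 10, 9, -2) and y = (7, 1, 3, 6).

max(|x_i - y_i|) = max(|-9 - 7|, |10 - 1|, |9 - 3|, |-2 - 6|) = max(16, 9, 6, 8) = 16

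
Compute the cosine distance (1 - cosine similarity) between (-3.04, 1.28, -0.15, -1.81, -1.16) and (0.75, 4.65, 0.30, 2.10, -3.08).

With u = (-3.04, 1.28, -0.15, -1.81, -1.16), v = (0.75, 4.65, 0.30, 2.10, -3.08):
u·v = (-3.04)·0.75 + 1.28·4.65 + (-0.15)·0.3 + (-1.81)·2.1 + (-1.16)·(-3.08) = (-2.28) + 5.952 + (-0.045) + (-3.801) + 3.5728 = 3.3988.
|u| = √((-3.04)² + 1.28² + (-0.15)² + (-1.81)² + (-1.16)²) = √(9.2416 + 1.6384 + 0.0225 + 3.2761 + 1.3456) = √15.5242, |v| = √(0.75² + 4.65² + 0.3² + 2.1² + (-3.08)²) = √(0.5625 + 21.6225 + 0.09 + 4.41 + 9.4864) = √36.1714.
cos θ = (u·v)/(|u||v|) = 3.3988/(√15.5242·√36.1714) ≈ 0.1434
Cosine distance = 1 - cos θ ≈ 1 - 0.1434 = 0.8566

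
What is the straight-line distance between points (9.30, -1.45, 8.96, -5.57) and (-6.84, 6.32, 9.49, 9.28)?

√(Σ(x_i - y_i)²) = √((9.3 - (-6.84))² + (-1.45 - 6.32)² + (8.96 - 9.49)² + (-5.57 - 9.28)²)
= √(16.14² + (-7.77)² + (-0.53)² + (-14.85)²) = √(260.4996 + 60.3729 + 0.2809 + 220.5225) = √541.6759 ≈ 23.2739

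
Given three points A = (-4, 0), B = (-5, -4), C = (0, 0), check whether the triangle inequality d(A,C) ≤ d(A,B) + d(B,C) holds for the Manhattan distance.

d(A,B) = 1 + 4 = 5, d(B,C) = 5 + 4 = 9, d(A,C) = 4 + 0 = 4.
d(A,C) = 4 ≤ 5 + 9 = 14. Triangle inequality is satisfied.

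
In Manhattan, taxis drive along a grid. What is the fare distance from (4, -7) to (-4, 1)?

Σ|x_i - y_i| = |4 - (-4)| + |-7 - 1| = 8 + 8 = 16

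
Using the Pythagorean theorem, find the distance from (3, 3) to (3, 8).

√(Σ(x_i - y_i)²) = √((3 - 3)² + (3 - 8)²)
= √(0² + (-5)²) = √(0 + 25) = √25 = 5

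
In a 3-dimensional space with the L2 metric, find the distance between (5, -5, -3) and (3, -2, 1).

(Σ|x_i - y_i|^2)^(1/2) = (|5 - 3|^2 + |-5 - (-2)|^2 + |-3 - 1|^2)^(1/2)
= (2^2 + 3^2 + 4^2)^(1/2) = (4 + 9 + 16)^(1/2) = (29)^(1/2) ≈ 5.3852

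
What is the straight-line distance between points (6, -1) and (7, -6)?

√(Σ(x_i - y_i)²) = √((6 - 7)² + (-1 - (-6))²)
= √((-1)² + 5²) = √(1 + 25) = √26 ≈ 5.099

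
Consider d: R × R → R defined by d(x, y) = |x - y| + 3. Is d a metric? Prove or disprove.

No. d fails identity of indiscernibles (specifically d(x,x) = 0): d(-6, -6) = |-6 - (-6)| + 3 = 0 + 3 = 3 ≠ 0.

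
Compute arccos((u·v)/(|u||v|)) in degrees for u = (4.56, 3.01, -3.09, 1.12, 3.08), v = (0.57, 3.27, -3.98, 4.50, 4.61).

With u = (4.56, 3.01, -3.09, 1.12, 3.08), v = (0.57, 3.27, -3.98, 4.50, 4.61):
u·v = 4.56·0.57 + 3.01·3.27 + (-3.09)·(-3.98) + 1.12·4.5 + 3.08·4.61 = 2.5992 + 9.8427 + 12.2982 + 5.04 + 14.1988 = 43.9789.
|u| = √(4.56² + 3.01² + (-3.09)² + 1.12² + 3.08²) = √(20.7936 + 9.0601 + 9.5481 + 1.2544 + 9.4864) = √50.1426, |v| = √(0.57² + 3.27² + (-3.98)² + 4.5² + 4.61²) = √(0.3249 + 10.6929 + 15.8404 + 20.25 + 21.2521) = √68.3603.
cos θ = (u·v)/(|u||v|) = 43.9789/(√50.1426·√68.3603) ≈ 0.751171
θ = arccos(0.751171) ≈ 41.31°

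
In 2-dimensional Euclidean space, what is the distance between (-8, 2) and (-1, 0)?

√(Σ(x_i - y_i)²) = √((-8 - (-1))² + (2 - 0)²)
= √((-7)² + 2²) = √(49 + 4) = √53 ≈ 7.2801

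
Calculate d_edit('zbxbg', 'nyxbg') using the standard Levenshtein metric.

Let D[i][j] be the edit distance between the first i characters of 'zbxbg' and the first j characters of 'nyxbg', with D[i][0] = i, D[0][j] = j, and D[i][j] = D[i-1][j-1] if the characters match, else 1 + min(D[i-1][j], D[i][j-1], D[i-1][j-1]). Filling the table (rows: prefixes of 'zbxbg', columns: prefixes of 'nyxbg'):
     ε  n  y  x  b  g
  ε  0  1  2  3  4  5
  z  1  1  2  3  4  5
  b  2  2  2  3  3  4
  x  3  3  3  2  3  4
  b  4  4  4  3  2  3
  g  5  5  5  4  3  2
The bottom-right entry gives D[5][5] = 2, so no sequence of fewer than 2 edits works. Backtracking through the table gives one optimal edit sequence (2 edits):
  zbxbg → nbxbg (sub z→n @1)
  nbxbg → nyxbg (sub b→y @2)
Edit distance = 2.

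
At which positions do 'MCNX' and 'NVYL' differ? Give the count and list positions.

Differing positions: 1, 2, 3, 4. Hamming distance = 4.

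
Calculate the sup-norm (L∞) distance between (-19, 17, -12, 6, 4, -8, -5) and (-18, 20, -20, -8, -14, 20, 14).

max(|x_i - y_i|) = max(|-19 - (-18)|, |17 - 20|, |-12 - (-20)|, |6 - (-8)|, |4 - (-14)|, |-8 - 20|, |-5 - 14|) = max(1, 3, 8, 14, 18, 28, 19) = 28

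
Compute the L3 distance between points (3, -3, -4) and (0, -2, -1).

(Σ|x_i - y_i|^3)^(1/3) = (|3 - 0|^3 + |-3 - (-2)|^3 + |-4 - (-1)|^3)^(1/3)
= (3^3 + 1^3 + 3^3)^(1/3) = (27 + 1 + 27)^(1/3) = (55)^(1/3) ≈ 3.803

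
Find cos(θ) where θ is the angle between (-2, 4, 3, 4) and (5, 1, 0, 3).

With u = (-2, 4, 3, 4), v = (5, 1, 0, 3):
u·v = (-2)·5 + 4·1 + 3·0 + 4·3 = (-10) + 4 + 0 + 12 = 6.
|u| = √((-2)² + 4² + 3² + 4²) = √45, |v| = √(5² + 1² + 0² + 3²) = √35, so |u||v| = √(45·35) = √1575.
cos θ = (u·v)/(|u||v|) = 6/√1575 ≈ 0.1512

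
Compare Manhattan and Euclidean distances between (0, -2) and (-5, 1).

L1 = |0 - (-5)| + |-2 - 1| = 5 + 3 = 8
L2 = √(5² + 3²) = √34 ≈ 5.831
L1 ≥ L2 always (equality iff movement is along one axis); L1 > L2 here.
Ratio L1/L2 = 8/√34 ≈ 1.372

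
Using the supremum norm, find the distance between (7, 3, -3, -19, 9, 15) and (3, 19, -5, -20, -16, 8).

max(|x_i - y_i|) = max(|7 - 3|, |3 - 19|, |-3 - (-5)|, |-19 - (-20)|, |9 - (-16)|, |15 - 8|) = max(4, 16, 2, 1, 25, 7) = 25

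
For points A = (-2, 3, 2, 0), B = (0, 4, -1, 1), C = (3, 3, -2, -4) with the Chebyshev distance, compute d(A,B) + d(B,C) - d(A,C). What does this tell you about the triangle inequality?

d(A,B) = max(2, 1, 3, 1) = 3, d(B,C) = max(3, 1, 1, 5) = 5, d(A,C) = max(5, 0, 4, 4) = 5.
d(A,B) + d(B,C) - d(A,C) = 3 + 5 - 5 = 8 - 5 = 3. This is ≥ 0, so the triangle inequality holds for these points.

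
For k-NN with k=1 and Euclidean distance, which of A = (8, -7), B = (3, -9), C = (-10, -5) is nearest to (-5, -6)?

Distances: d(A) ≈ 13.0384, d(B) ≈ 8.544, d(C) ≈ 5.099. Nearest: C = (-10, -5) with distance 5.099.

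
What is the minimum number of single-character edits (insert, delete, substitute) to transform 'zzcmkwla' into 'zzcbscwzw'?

Let D[i][j] be the edit distance between the first i characters of 'zzcmkwla' and the first j characters of 'zzcbscwzw', with D[i][0] = i, D[0][j] = j, and D[i][j] = D[i-1][j-1] if the characters match, else 1 + min(D[i-1][j], D[i][j-1], D[i-1][j-1]). Filling the table (rows: prefixes of 'zzcmkwla', columns: prefixes of 'zzcbscwzw'):
     ε  z  z  c  b  s  c  w  z  w
  ε  0  1  2  3  4  5  6  7  8  9
  z  1  0  1  2  3  4  5  6  7  8
  z  2  1  0  1  2  3  4  5  6  7
  c  3  2  1  0  1  2  3  4  5  6
  m  4  3  2  1  1  2  3  4  5  6
  k  5  4  3  2  2  2  3  4  5  6
  w  6  5  4  3  3  3  3  3  4  5
  l  7  6  5  4  4  4  4  4  4  5
  a  8  7  6  5  5  5  5  5  5  5
The bottom-right entry gives D[8][9] = 5, so no sequence of fewer than 5 edits works. Backtracking through the table gives one optimal edit sequence (5 edits):
  zzcmkwla → zzcbmkwla (ins b @4)
  zzcbmkwla → zzcbskwla (sub m→s @5)
  zzcbskwla → zzcbscwla (sub k→c @6)
  zzcbscwla → zzcbscwza (sub l→z @8)
  zzcbscwza → zzcbscwzw (sub a→w @9)
Edit distance = 5.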